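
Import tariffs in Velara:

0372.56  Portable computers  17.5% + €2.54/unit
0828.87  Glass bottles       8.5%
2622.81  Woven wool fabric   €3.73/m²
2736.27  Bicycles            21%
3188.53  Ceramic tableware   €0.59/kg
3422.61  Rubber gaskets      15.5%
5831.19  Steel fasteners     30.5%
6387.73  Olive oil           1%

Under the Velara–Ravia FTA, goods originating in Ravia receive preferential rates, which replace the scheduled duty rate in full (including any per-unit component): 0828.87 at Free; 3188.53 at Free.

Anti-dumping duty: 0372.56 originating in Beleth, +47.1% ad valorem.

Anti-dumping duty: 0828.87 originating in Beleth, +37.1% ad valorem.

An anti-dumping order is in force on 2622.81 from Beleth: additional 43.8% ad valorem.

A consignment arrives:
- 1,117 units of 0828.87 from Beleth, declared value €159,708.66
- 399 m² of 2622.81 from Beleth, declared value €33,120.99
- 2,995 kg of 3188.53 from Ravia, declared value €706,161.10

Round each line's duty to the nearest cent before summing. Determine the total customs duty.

Line 1 (0828.87, Beleth, 1,117 units, €159,708.66):
Base rate for 0828.87 is 8.5%.
0828.87 has an FTA preferential rate, but origin Beleth is not Ravia; base rate stands.
Additional duty on 0828.87 from Beleth: +37.1%. Applied ad valorem rate: 8.5% + 37.1% = 45.6%.
Duty = €159,708.66 × 45.6% = €72,827.15.
Line 2 (2622.81, Beleth, 399 m², €33,120.99):
Base rate for 2622.81 is €3.73/m².
Additional duty on 2622.81 from Beleth: +43.8% ad valorem. Applied ad valorem rate = 43.8%.
Duty = €33,120.99 × 43.8% + 399 × €3.73 = €15,995.26.
Line 3 (3188.53, Ravia, 2,995 kg, €706,161.10):
Base rate for 3188.53 is €0.59/kg.
Origin Ravia qualifies under the Velara–Ravia agreement and 3188.53 is covered: preferential rate Free applies instead.
Duty = €706,161.10 × 0% = €0.00.
Total = €72,827.15 + €15,995.26 + €0.00 = €88,822.41.

€88,822.41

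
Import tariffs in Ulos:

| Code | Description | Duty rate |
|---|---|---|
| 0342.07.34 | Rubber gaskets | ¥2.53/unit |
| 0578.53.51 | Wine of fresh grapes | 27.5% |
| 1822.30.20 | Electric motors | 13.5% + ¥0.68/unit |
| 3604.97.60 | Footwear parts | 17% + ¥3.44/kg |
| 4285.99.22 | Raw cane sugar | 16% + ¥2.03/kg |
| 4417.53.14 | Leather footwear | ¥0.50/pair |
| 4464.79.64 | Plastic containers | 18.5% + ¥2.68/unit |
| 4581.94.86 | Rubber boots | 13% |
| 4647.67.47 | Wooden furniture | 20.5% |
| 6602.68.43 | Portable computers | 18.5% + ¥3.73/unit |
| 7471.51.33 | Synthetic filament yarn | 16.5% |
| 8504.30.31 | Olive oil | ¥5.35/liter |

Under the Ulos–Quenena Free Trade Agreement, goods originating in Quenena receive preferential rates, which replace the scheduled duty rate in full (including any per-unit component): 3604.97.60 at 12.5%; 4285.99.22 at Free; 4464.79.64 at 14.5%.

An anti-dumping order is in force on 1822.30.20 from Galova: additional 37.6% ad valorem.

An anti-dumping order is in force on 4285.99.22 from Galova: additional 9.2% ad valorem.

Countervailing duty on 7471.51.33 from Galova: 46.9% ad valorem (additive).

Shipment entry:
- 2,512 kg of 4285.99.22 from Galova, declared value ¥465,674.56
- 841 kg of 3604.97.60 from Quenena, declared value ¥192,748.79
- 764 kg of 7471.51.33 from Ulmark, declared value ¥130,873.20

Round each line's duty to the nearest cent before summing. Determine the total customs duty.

¥168,137.03

Line 1 (4285.99.22, Galova, 2,512 kg, ¥465,674.56):
Base rate for 4285.99.22 is 16% + ¥2.03/kg.
4285.99.22 has an FTA preferential rate, but origin Galova is not Quenena; base rate stands.
Additional duty on 4285.99.22 from Galova: +9.2%. Applied ad valorem rate: 16% + 9.2% = 25.2%.
Duty = ¥465,674.56 × 25.2% + 2,512 × ¥2.03 = ¥122,449.35.
Line 2 (3604.97.60, Quenena, 841 kg, ¥192,748.79):
Base rate for 3604.97.60 is 17% + ¥3.44/kg.
Origin Quenena qualifies under the Ulos–Quenena agreement and 3604.97.60 is covered: preferential rate 12.5% applies instead.
Duty = ¥192,748.79 × 12.5% = ¥24,093.60.
Line 3 (7471.51.33, Ulmark, 764 kg, ¥130,873.20):
Base rate for 7471.51.33 is 16.5%.
The additional-duty order on 7471.51.33 targets Galova, not Ulmark; it does not apply.
Duty = ¥130,873.20 × 16.5% = ¥21,594.08.
Total = ¥122,449.35 + ¥24,093.60 + ¥21,594.08 = ¥168,137.03.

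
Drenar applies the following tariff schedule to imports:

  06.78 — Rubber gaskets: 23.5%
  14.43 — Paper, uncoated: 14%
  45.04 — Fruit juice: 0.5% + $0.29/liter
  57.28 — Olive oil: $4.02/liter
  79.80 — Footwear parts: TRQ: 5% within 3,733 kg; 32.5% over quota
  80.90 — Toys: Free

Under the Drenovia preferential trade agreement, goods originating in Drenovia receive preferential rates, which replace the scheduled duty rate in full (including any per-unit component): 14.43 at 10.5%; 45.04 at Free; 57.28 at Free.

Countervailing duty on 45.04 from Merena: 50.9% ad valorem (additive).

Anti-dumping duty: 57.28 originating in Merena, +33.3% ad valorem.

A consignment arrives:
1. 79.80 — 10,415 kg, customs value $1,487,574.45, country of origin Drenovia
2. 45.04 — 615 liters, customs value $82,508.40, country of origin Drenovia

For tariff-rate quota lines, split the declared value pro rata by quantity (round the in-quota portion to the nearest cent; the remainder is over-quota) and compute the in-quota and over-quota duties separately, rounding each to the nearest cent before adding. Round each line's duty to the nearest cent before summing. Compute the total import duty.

$336,835.99

Line 1 (79.80, Drenovia, 10,415 kg, $1,487,574.45):
Code 79.80 is under a tariff-rate quota (threshold 3,733 kg). In-quota: 3,733 kg at 5%; over-quota: 6,682 kg at 32.5%.
Pro-rata value split: in-quota = $1,487,574.45 × 3,733/10,415 = $533,184.39; over-quota = $1,487,574.45 − $533,184.39 = $954,390.06.
In-quota duty = $533,184.39 × 5% = $26,659.22. Over-quota duty = $954,390.06 × 32.5% = $310,176.77.
Line duty = $26,659.22 + $310,176.77 = $336,835.99.
Line 2 (45.04, Drenovia, 615 liters, $82,508.40):
Base rate for 45.04 is 0.5% + $0.29/liter.
Origin Drenovia qualifies under the Drenar–Drenovia agreement and 45.04 is covered: preferential rate Free applies instead.
The additional-duty order on 45.04 targets Merena, not Drenovia; it does not apply.
Duty = $82,508.40 × 0% = $0.00.
Total = $336,835.99 + $0.00 = $336,835.99.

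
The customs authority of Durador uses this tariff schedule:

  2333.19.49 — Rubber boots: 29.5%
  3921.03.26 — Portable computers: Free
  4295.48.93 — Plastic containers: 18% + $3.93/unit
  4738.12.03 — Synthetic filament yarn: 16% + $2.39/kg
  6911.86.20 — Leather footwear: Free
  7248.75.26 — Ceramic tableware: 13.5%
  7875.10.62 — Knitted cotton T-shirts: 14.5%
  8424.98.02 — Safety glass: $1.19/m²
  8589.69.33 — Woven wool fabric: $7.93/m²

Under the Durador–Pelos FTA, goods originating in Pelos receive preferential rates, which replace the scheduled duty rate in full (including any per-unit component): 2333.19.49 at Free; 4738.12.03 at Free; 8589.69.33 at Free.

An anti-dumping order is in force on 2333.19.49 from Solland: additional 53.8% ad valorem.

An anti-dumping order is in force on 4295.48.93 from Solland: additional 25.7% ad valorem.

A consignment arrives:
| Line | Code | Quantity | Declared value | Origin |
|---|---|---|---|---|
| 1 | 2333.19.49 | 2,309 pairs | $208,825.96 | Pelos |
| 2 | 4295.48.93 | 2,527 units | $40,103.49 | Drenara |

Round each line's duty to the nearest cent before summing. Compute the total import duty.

Line 1 (2333.19.49, Pelos, 2,309 pairs, $208,825.96):
Base rate for 2333.19.49 is 29.5%.
Origin Pelos qualifies under the Durador–Pelos agreement and 2333.19.49 is covered: preferential rate Free applies instead.
The additional-duty order on 2333.19.49 targets Solland, not Pelos; it does not apply.
Duty = $208,825.96 × 0% = $0.00.
Line 2 (4295.48.93, Drenara, 2,527 units, $40,103.49):
Base rate for 4295.48.93 is 18% + $3.93/unit.
The additional-duty order on 4295.48.93 targets Solland, not Drenara; it does not apply.
Duty = $40,103.49 × 18% + 2,527 × $3.93 = $17,149.74.
Total = $0.00 + $17,149.74 = $17,149.74.

$17,149.74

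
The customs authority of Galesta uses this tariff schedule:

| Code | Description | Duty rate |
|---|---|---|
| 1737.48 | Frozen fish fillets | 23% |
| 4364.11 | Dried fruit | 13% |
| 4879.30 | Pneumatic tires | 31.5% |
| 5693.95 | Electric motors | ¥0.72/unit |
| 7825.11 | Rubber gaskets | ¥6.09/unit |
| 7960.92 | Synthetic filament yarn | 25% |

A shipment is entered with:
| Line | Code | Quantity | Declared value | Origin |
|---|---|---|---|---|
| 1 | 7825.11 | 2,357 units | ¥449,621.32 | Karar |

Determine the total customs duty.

¥14,354.13

Line 1 (7825.11, Karar, 2,357 units, ¥449,621.32):
Base rate for 7825.11 is ¥6.09/unit.
Duty = 2,357 × ¥6.09 = ¥14,354.13.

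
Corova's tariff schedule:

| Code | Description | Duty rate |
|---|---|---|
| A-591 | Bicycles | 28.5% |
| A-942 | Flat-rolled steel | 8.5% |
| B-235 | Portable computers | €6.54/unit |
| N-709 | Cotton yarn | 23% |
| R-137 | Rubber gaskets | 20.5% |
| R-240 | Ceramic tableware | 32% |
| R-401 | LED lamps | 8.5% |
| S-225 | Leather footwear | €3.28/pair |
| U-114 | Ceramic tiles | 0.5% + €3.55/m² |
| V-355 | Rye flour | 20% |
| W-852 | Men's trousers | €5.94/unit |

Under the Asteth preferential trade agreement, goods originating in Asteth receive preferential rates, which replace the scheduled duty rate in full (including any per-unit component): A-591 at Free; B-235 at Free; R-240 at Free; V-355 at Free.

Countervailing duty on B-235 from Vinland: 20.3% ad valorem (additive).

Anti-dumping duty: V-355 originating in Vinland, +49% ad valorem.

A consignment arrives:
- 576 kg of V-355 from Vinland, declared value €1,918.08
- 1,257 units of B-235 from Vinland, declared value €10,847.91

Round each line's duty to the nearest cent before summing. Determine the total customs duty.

Line 1 (V-355, Vinland, 576 kg, €1,918.08):
Base rate for V-355 is 20%.
V-355 has an FTA preferential rate, but origin Vinland is not Asteth; base rate stands.
Additional duty on V-355 from Vinland: +49%. Applied ad valorem rate: 20% + 49% = 69%.
Duty = €1,918.08 × 69% = €1,323.48.
Line 2 (B-235, Vinland, 1,257 units, €10,847.91):
Base rate for B-235 is €6.54/unit.
B-235 has an FTA preferential rate, but origin Vinland is not Asteth; base rate stands.
Additional duty on B-235 from Vinland: +20.3% ad valorem. Applied ad valorem rate = 20.3%.
Duty = €10,847.91 × 20.3% + 1,257 × €6.54 = €10,422.91.
Total = €1,323.48 + €10,422.91 = €11,746.39.

€11,746.39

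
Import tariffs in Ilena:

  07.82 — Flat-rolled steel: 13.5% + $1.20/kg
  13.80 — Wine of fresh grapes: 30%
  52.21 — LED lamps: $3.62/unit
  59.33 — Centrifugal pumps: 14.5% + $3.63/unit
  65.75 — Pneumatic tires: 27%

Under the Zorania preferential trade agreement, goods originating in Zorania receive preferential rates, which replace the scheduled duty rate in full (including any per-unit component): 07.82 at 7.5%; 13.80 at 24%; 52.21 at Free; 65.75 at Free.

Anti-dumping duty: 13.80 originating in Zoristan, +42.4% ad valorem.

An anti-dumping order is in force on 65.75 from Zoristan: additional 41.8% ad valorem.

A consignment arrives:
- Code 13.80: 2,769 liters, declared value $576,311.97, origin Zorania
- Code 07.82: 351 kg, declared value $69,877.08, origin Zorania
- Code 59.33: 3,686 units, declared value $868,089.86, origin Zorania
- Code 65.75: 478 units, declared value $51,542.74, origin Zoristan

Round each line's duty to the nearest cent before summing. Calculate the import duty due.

$318,270.27

Line 1 (13.80, Zorania, 2,769 liters, $576,311.97):
Base rate for 13.80 is 30%.
Origin Zorania qualifies under the Ilena–Zorania agreement and 13.80 is covered: preferential rate 24% applies instead.
The additional-duty order on 13.80 targets Zoristan, not Zorania; it does not apply.
Duty = $576,311.97 × 24% = $138,314.87.
Line 2 (07.82, Zorania, 351 kg, $69,877.08):
Base rate for 07.82 is 13.5% + $1.20/kg.
Origin Zorania qualifies under the Ilena–Zorania agreement and 07.82 is covered: preferential rate 7.5% applies instead.
Duty = $69,877.08 × 7.5% = $5,240.78.
Line 3 (59.33, Zorania, 3,686 units, $868,089.86):
Base rate for 59.33 is 14.5% + $3.63/unit.
Origin Zorania is the FTA partner but 59.33 is not on the preference list; base rate stands.
Duty = $868,089.86 × 14.5% + 3,686 × $3.63 = $139,253.21.
Line 4 (65.75, Zoristan, 478 units, $51,542.74):
Base rate for 65.75 is 27%.
65.75 has an FTA preferential rate, but origin Zoristan is not Zorania; base rate stands.
Additional duty on 65.75 from Zoristan: +41.8%. Applied ad valorem rate: 27% + 41.8% = 68.8%.
Duty = $51,542.74 × 68.8% = $35,461.41.
Total = $138,314.87 + $5,240.78 + $139,253.21 + $35,461.41 = $318,270.27.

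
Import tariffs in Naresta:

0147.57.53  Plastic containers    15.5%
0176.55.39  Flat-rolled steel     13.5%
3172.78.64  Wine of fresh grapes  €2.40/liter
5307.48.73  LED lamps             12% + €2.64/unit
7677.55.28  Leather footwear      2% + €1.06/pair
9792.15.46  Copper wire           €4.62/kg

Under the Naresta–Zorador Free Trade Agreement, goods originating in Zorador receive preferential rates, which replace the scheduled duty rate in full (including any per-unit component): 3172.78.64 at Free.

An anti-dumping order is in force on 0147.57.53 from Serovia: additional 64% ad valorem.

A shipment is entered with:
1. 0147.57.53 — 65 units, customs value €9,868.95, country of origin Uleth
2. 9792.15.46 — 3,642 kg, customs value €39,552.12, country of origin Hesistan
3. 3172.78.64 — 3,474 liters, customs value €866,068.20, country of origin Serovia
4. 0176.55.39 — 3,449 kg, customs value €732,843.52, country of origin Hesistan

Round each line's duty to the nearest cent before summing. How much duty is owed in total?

€125,627.21

Line 1 (0147.57.53, Uleth, 65 units, €9,868.95):
Base rate for 0147.57.53 is 15.5%.
The additional-duty order on 0147.57.53 targets Serovia, not Uleth; it does not apply.
Duty = €9,868.95 × 15.5% = €1,529.69.
Line 2 (9792.15.46, Hesistan, 3,642 kg, €39,552.12):
Base rate for 9792.15.46 is €4.62/kg.
Duty = 3,642 × €4.62 = €16,826.04.
Line 3 (3172.78.64, Serovia, 3,474 liters, €866,068.20):
Base rate for 3172.78.64 is €2.40/liter.
3172.78.64 has an FTA preferential rate, but origin Serovia is not Zorador; base rate stands.
Duty = 3,474 × €2.40 = €8,337.60.
Line 4 (0176.55.39, Hesistan, 3,449 kg, €732,843.52):
Base rate for 0176.55.39 is 13.5%.
Duty = €732,843.52 × 13.5% = €98,933.88.
Total = €1,529.69 + €16,826.04 + €8,337.60 + €98,933.88 = €125,627.21.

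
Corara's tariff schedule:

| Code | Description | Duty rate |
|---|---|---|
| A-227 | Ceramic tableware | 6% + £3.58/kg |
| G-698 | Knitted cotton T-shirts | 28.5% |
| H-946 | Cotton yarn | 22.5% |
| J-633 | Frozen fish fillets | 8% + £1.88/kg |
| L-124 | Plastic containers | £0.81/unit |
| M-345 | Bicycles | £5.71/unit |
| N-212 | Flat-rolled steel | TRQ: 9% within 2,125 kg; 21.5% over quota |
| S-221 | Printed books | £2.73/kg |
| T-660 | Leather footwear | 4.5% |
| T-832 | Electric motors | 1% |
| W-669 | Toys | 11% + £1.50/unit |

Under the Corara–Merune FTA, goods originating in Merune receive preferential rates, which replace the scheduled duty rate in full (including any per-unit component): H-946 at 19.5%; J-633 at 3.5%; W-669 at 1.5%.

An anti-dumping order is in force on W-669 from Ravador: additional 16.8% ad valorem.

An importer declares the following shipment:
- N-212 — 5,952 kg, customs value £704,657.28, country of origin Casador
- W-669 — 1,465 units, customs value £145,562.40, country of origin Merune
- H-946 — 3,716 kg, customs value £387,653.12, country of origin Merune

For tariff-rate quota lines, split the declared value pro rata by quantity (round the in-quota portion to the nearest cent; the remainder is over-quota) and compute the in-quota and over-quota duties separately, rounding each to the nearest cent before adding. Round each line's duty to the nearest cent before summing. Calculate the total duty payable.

£197,829.77

Line 1 (N-212, Casador, 5,952 kg, £704,657.28):
Code N-212 is under a tariff-rate quota (threshold 2,125 kg). In-quota: 2,125 kg at 9%; over-quota: 3,827 kg at 21.5%.
Pro-rata value split: in-quota = £704,657.28 × 2,125/5,952 = £251,578.75; over-quota = £704,657.28 − £251,578.75 = £453,078.53.
In-quota duty = £251,578.75 × 9% = £22,642.09. Over-quota duty = £453,078.53 × 21.5% = £97,411.88.
Line duty = £22,642.09 + £97,411.88 = £120,053.97.
Line 2 (W-669, Merune, 1,465 units, £145,562.40):
Base rate for W-669 is 11% + £1.50/unit.
Origin Merune qualifies under the Corara–Merune agreement and W-669 is covered: preferential rate 1.5% applies instead.
The additional-duty order on W-669 targets Ravador, not Merune; it does not apply.
Duty = £145,562.40 × 1.5% = £2,183.44.
Line 3 (H-946, Merune, 3,716 kg, £387,653.12):
Base rate for H-946 is 22.5%.
Origin Merune qualifies under the Corara–Merune agreement and H-946 is covered: preferential rate 19.5% applies instead.
Duty = £387,653.12 × 19.5% = £75,592.36.
Total = £120,053.97 + £2,183.44 + £75,592.36 = £197,829.77.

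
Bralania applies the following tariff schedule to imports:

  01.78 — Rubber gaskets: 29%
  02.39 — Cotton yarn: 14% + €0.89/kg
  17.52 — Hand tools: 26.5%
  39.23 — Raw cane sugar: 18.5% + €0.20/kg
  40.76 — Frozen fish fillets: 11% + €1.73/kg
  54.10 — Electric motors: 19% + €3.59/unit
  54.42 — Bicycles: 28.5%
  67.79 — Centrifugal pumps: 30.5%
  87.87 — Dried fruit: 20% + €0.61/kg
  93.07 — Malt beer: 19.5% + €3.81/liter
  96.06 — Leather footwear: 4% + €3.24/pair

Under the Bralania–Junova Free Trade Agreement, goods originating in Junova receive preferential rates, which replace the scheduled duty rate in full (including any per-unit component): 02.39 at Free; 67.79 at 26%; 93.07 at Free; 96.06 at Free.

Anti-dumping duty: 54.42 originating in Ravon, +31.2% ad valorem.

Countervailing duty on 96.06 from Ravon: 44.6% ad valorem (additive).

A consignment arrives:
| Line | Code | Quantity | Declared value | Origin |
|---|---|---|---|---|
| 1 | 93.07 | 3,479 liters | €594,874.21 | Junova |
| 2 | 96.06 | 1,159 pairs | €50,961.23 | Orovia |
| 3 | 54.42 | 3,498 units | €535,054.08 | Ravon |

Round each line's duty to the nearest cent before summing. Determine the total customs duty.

Line 1 (93.07, Junova, 3,479 liters, €594,874.21):
Base rate for 93.07 is 19.5% + €3.81/liter.
Origin Junova qualifies under the Bralania–Junova agreement and 93.07 is covered: preferential rate Free applies instead.
Duty = €594,874.21 × 0% = €0.00.
Line 2 (96.06, Orovia, 1,159 pairs, €50,961.23):
Base rate for 96.06 is 4% + €3.24/pair.
96.06 has an FTA preferential rate, but origin Orovia is not Junova; base rate stands.
The additional-duty order on 96.06 targets Ravon, not Orovia; it does not apply.
Duty = €50,961.23 × 4% + 1,159 × €3.24 = €5,793.61.
Line 3 (54.42, Ravon, 3,498 units, €535,054.08):
Base rate for 54.42 is 28.5%.
Additional duty on 54.42 from Ravon: +31.2%. Applied ad valorem rate: 28.5% + 31.2% = 59.7%.
Duty = €535,054.08 × 59.7% = €319,427.29.
Total = €0.00 + €5,793.61 + €319,427.29 = €325,220.90.

€325,220.90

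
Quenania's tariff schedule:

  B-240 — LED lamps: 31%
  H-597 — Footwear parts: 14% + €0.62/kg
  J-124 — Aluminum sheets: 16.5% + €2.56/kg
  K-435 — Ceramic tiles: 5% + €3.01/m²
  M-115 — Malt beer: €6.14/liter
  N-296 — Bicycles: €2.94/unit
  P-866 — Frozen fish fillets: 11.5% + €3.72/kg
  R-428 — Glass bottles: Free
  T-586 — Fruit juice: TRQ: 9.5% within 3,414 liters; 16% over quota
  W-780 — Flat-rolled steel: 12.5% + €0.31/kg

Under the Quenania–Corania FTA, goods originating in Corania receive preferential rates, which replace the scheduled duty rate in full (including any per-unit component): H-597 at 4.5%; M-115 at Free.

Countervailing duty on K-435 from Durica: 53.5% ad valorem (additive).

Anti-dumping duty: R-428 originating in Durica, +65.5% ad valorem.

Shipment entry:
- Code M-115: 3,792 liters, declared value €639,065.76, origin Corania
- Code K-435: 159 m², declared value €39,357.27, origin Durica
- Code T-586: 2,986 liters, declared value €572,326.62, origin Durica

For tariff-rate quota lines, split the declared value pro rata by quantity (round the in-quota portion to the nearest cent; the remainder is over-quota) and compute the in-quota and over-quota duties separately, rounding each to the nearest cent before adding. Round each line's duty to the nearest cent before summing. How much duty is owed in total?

Line 1 (M-115, Corania, 3,792 liters, €639,065.76):
Base rate for M-115 is €6.14/liter.
Origin Corania qualifies under the Quenania–Corania agreement and M-115 is covered: preferential rate Free applies instead.
Duty = €639,065.76 × 0% = €0.00.
Line 2 (K-435, Durica, 159 m², €39,357.27):
Base rate for K-435 is 5% + €3.01/m².
Additional duty on K-435 from Durica: +53.5%. Applied ad valorem rate: 5% + 53.5% = 58.5%.
Duty = €39,357.27 × 58.5% + 159 × €3.01 = €23,502.59.
Line 3 (T-586, Durica, 2,986 liters, €572,326.62):
Code T-586 is under a tariff-rate quota (threshold 3,414 liters). Quantity 2,986 liters is within the quota, so the in-quota rate 9.5% applies to the full value.
Duty = €572,326.62 × 9.5% = €54,371.03.
Total = €0.00 + €23,502.59 + €54,371.03 = €77,873.62.

€77,873.62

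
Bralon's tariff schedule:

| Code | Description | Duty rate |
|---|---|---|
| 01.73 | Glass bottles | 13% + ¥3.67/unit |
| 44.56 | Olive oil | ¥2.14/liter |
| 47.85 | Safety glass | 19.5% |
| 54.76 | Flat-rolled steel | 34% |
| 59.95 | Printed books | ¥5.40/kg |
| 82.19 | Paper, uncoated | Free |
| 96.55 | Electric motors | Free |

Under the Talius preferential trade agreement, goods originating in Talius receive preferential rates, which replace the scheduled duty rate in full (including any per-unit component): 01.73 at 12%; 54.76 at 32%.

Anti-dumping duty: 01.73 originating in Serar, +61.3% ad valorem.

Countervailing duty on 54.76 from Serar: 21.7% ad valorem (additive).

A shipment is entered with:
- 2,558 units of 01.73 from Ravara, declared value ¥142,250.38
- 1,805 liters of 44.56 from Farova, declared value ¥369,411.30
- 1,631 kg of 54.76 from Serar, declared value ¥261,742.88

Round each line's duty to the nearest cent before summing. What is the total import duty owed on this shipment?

Line 1 (01.73, Ravara, 2,558 units, ¥142,250.38):
Base rate for 01.73 is 13% + ¥3.67/unit.
01.73 has an FTA preferential rate, but origin Ravara is not Talius; base rate stands.
The additional-duty order on 01.73 targets Serar, not Ravara; it does not apply.
Duty = ¥142,250.38 × 13% + 2,558 × ¥3.67 = ¥27,880.41.
Line 2 (44.56, Farova, 1,805 liters, ¥369,411.30):
Base rate for 44.56 is ¥2.14/liter.
Duty = 1,805 × ¥2.14 = ¥3,862.70.
Line 3 (54.76, Serar, 1,631 kg, ¥261,742.88):
Base rate for 54.76 is 34%.
54.76 has an FTA preferential rate, but origin Serar is not Talius; base rate stands.
Additional duty on 54.76 from Serar: +21.7%. Applied ad valorem rate: 34% + 21.7% = 55.7%.
Duty = ¥261,742.88 × 55.7% = ¥145,790.78.
Total = ¥27,880.41 + ¥3,862.70 + ¥145,790.78 = ¥177,533.89.

¥177,533.89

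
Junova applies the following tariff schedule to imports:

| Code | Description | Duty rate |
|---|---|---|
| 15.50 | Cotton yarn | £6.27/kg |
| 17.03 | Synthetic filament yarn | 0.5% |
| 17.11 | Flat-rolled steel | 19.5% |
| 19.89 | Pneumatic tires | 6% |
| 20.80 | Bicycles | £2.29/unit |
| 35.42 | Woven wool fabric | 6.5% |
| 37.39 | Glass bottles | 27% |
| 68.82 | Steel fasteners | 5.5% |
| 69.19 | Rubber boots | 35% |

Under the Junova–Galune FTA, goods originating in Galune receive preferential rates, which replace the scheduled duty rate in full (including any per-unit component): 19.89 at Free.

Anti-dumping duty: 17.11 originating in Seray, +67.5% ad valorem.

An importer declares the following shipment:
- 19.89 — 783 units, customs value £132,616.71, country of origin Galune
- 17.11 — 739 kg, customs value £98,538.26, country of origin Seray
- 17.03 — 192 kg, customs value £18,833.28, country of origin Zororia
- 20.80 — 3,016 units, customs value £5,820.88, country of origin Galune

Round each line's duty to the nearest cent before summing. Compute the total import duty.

£92,729.10

Line 1 (19.89, Galune, 783 units, £132,616.71):
Base rate for 19.89 is 6%.
Origin Galune qualifies under the Junova–Galune agreement and 19.89 is covered: preferential rate Free applies instead.
Duty = £132,616.71 × 0% = £0.00.
Line 2 (17.11, Seray, 739 kg, £98,538.26):
Base rate for 17.11 is 19.5%.
Additional duty on 17.11 from Seray: +67.5%. Applied ad valorem rate: 19.5% + 67.5% = 87%.
Duty = £98,538.26 × 87% = £85,728.29.
Line 3 (17.03, Zororia, 192 kg, £18,833.28):
Base rate for 17.03 is 0.5%.
Duty = £18,833.28 × 0.5% = £94.17.
Line 4 (20.80, Galune, 3,016 units, £5,820.88):
Base rate for 20.80 is £2.29/unit.
Origin Galune is the FTA partner but 20.80 is not on the preference list; base rate stands.
Duty = 3,016 × £2.29 = £6,906.64.
Total = £0.00 + £85,728.29 + £94.17 + £6,906.64 = £92,729.10.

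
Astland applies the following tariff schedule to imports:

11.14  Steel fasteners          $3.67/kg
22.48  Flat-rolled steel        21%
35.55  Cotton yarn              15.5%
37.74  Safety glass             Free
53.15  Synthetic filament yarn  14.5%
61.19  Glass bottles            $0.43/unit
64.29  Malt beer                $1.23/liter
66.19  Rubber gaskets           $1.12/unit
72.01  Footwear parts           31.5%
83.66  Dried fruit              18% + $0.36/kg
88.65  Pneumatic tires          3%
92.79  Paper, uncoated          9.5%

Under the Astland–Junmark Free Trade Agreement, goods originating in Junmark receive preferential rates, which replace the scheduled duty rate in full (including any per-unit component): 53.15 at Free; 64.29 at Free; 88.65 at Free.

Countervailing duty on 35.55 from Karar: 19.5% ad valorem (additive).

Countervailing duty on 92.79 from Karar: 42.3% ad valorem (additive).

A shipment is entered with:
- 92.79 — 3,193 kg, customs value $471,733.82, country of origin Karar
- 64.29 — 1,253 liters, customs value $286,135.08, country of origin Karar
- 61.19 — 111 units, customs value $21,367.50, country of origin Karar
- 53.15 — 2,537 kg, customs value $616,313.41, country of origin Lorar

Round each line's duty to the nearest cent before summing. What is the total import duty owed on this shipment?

Line 1 (92.79, Karar, 3,193 kg, $471,733.82):
Base rate for 92.79 is 9.5%.
Additional duty on 92.79 from Karar: +42.3%. Applied ad valorem rate: 9.5% + 42.3% = 51.8%.
Duty = $471,733.82 × 51.8% = $244,358.12.
Line 2 (64.29, Karar, 1,253 liters, $286,135.08):
Base rate for 64.29 is $1.23/liter.
64.29 has an FTA preferential rate, but origin Karar is not Junmark; base rate stands.
Duty = 1,253 × $1.23 = $1,541.19.
Line 3 (61.19, Karar, 111 units, $21,367.50):
Base rate for 61.19 is $0.43/unit.
Duty = 111 × $0.43 = $47.73.
Line 4 (53.15, Lorar, 2,537 kg, $616,313.41):
Base rate for 53.15 is 14.5%.
53.15 has an FTA preferential rate, but origin Lorar is not Junmark; base rate stands.
Duty = $616,313.41 × 14.5% = $89,365.44.
Total = $244,358.12 + $1,541.19 + $47.73 + $89,365.44 = $335,312.48.

$335,312.48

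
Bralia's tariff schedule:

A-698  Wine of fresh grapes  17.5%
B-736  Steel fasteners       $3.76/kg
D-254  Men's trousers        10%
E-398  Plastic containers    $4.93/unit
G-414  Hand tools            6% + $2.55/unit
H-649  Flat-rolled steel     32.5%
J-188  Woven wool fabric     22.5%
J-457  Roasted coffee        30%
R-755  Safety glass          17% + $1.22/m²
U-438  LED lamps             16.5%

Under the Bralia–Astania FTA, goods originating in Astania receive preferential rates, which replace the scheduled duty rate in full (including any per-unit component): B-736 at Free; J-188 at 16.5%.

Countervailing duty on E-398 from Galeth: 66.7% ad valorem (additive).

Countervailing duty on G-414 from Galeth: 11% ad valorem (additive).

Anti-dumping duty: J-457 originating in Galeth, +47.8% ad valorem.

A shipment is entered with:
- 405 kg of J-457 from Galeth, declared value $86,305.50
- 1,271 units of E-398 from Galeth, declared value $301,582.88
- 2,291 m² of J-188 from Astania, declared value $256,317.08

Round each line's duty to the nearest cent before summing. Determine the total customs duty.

Line 1 (J-457, Galeth, 405 kg, $86,305.50):
Base rate for J-457 is 30%.
Additional duty on J-457 from Galeth: +47.8%. Applied ad valorem rate: 30% + 47.8% = 77.8%.
Duty = $86,305.50 × 77.8% = $67,145.68.
Line 2 (E-398, Galeth, 1,271 units, $301,582.88):
Base rate for E-398 is $4.93/unit.
Additional duty on E-398 from Galeth: +66.7% ad valorem. Applied ad valorem rate = 66.7%.
Duty = $301,582.88 × 66.7% + 1,271 × $4.93 = $207,421.81.
Line 3 (J-188, Astania, 2,291 m², $256,317.08):
Base rate for J-188 is 22.5%.
Origin Astania qualifies under the Bralia–Astania agreement and J-188 is covered: preferential rate 16.5% applies instead.
Duty = $256,317.08 × 16.5% = $42,292.32.
Total = $67,145.68 + $207,421.81 + $42,292.32 = $316,859.81.

$316,859.81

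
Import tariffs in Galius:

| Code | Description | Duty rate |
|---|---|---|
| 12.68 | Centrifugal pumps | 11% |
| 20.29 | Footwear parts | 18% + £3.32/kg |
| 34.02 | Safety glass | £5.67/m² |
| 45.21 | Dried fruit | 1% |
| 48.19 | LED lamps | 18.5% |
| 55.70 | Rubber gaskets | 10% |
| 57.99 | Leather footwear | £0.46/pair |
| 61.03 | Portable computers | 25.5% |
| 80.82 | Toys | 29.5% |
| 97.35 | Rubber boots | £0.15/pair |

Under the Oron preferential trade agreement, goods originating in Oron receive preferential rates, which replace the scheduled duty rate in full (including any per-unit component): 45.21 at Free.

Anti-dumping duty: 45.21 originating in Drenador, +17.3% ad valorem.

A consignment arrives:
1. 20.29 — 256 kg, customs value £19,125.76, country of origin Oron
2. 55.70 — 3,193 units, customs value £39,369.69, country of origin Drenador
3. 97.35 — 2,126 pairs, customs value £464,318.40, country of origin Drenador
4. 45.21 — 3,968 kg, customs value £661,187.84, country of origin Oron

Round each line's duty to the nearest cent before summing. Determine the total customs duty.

Line 1 (20.29, Oron, 256 kg, £19,125.76):
Base rate for 20.29 is 18% + £3.32/kg.
Origin Oron is the FTA partner but 20.29 is not on the preference list; base rate stands.
Duty = £19,125.76 × 18% + 256 × £3.32 = £4,292.56.
Line 2 (55.70, Drenador, 3,193 units, £39,369.69):
Base rate for 55.70 is 10%.
Duty = £39,369.69 × 10% = £3,936.97.
Line 3 (97.35, Drenador, 2,126 pairs, £464,318.40):
Base rate for 97.35 is £0.15/pair.
Duty = 2,126 × £0.15 = £318.90.
Line 4 (45.21, Oron, 3,968 kg, £661,187.84):
Base rate for 45.21 is 1%.
Origin Oron qualifies under the Galius–Oron agreement and 45.21 is covered: preferential rate Free applies instead.
The additional-duty order on 45.21 targets Drenador, not Oron; it does not apply.
Duty = £661,187.84 × 0% = £0.00.
Total = £4,292.56 + £3,936.97 + £318.90 + £0.00 = £8,548.43.

£8,548.43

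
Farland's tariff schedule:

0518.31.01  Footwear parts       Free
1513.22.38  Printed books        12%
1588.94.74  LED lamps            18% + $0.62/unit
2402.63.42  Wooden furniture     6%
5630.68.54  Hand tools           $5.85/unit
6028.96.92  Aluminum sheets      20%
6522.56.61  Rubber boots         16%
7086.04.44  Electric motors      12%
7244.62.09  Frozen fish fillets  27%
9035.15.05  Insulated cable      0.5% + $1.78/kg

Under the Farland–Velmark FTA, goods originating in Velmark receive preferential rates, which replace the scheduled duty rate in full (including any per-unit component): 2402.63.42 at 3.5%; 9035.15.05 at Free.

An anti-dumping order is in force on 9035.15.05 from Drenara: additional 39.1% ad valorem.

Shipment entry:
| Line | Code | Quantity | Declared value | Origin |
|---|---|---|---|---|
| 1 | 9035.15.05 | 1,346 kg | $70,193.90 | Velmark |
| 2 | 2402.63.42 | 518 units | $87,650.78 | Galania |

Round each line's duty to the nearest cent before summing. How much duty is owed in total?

Line 1 (9035.15.05, Velmark, 1,346 kg, $70,193.90):
Base rate for 9035.15.05 is 0.5% + $1.78/kg.
Origin Velmark qualifies under the Farland–Velmark agreement and 9035.15.05 is covered: preferential rate Free applies instead.
The additional-duty order on 9035.15.05 targets Drenara, not Velmark; it does not apply.
Duty = $70,193.90 × 0% = $0.00.
Line 2 (2402.63.42, Galania, 518 units, $87,650.78):
Base rate for 2402.63.42 is 6%.
2402.63.42 has an FTA preferential rate, but origin Galania is not Velmark; base rate stands.
Duty = $87,650.78 × 6% = $5,259.05.
Total = $0.00 + $5,259.05 = $5,259.05.

$5,259.05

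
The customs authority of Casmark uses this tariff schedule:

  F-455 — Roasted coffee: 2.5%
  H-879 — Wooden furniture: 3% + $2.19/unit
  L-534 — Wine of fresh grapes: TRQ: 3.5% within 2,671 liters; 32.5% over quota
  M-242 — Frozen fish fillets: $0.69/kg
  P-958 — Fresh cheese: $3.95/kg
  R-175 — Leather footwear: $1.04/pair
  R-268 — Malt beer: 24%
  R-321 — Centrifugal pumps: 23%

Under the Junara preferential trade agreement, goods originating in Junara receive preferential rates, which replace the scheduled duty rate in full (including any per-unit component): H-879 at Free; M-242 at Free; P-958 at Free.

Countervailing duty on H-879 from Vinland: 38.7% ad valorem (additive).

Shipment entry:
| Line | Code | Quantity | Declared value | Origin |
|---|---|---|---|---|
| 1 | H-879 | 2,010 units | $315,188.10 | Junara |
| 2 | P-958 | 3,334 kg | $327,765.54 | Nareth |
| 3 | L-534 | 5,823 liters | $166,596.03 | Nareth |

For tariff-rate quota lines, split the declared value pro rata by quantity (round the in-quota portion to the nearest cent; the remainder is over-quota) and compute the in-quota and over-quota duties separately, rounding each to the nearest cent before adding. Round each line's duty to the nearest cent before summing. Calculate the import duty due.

Line 1 (H-879, Junara, 2,010 units, $315,188.10):
Base rate for H-879 is 3% + $2.19/unit.
Origin Junara qualifies under the Casmark–Junara agreement and H-879 is covered: preferential rate Free applies instead.
The additional-duty order on H-879 targets Vinland, not Junara; it does not apply.
Duty = $315,188.10 × 0% = $0.00.
Line 2 (P-958, Nareth, 3,334 kg, $327,765.54):
Base rate for P-958 is $3.95/kg.
P-958 has an FTA preferential rate, but origin Nareth is not Junara; base rate stands.
Duty = 3,334 × $3.95 = $13,169.30.
Line 3 (L-534, Nareth, 5,823 liters, $166,596.03):
Code L-534 is under a tariff-rate quota (threshold 2,671 liters). In-quota: 2,671 liters at 3.5%; over-quota: 3,152 liters at 32.5%.
Pro-rata value split: in-quota = $166,596.03 × 2,671/5,823 = $76,417.31; over-quota = $166,596.03 − $76,417.31 = $90,178.72.
In-quota duty = $76,417.31 × 3.5% = $2,674.61. Over-quota duty = $90,178.72 × 32.5% = $29,308.08.
Line duty = $2,674.61 + $29,308.08 = $31,982.69.
Total = $0.00 + $13,169.30 + $31,982.69 = $45,151.99.

$45,151.99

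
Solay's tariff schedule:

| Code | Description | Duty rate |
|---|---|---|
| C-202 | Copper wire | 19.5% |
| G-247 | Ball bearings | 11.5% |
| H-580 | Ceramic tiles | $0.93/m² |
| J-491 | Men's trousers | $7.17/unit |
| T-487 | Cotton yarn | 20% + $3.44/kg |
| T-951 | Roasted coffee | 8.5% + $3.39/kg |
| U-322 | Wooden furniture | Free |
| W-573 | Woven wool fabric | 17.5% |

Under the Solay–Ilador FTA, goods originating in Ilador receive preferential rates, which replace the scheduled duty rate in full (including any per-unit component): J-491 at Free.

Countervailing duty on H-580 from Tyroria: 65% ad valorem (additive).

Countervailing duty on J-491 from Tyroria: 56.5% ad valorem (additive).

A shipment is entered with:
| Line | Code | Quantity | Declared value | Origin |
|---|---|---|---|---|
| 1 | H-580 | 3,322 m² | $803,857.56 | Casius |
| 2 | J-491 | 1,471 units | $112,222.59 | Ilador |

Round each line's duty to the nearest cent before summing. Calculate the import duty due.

Line 1 (H-580, Casius, 3,322 m², $803,857.56):
Base rate for H-580 is $0.93/m².
The additional-duty order on H-580 targets Tyroria, not Casius; it does not apply.
Duty = 3,322 × $0.93 = $3,089.46.
Line 2 (J-491, Ilador, 1,471 units, $112,222.59):
Base rate for J-491 is $7.17/unit.
Origin Ilador qualifies under the Solay–Ilador agreement and J-491 is covered: preferential rate Free applies instead.
The additional-duty order on J-491 targets Tyroria, not Ilador; it does not apply.
Duty = $112,222.59 × 0% = $0.00.
Total = $3,089.46 + $0.00 = $3,089.46.

$3,089.46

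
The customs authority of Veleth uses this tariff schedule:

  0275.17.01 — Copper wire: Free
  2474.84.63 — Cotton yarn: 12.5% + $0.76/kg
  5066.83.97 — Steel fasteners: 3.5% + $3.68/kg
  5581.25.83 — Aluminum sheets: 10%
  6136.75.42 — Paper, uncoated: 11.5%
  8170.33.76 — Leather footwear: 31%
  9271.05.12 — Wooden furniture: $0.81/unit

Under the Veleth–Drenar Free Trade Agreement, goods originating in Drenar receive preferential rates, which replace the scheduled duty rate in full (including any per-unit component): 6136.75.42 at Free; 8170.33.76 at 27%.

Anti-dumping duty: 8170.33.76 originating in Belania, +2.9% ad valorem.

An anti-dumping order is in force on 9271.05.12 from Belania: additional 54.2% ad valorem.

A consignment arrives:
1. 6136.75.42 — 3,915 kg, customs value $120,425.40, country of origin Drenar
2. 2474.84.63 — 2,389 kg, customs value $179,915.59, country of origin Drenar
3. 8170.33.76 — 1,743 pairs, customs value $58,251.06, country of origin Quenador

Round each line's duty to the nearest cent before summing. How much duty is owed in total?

Line 1 (6136.75.42, Drenar, 3,915 kg, $120,425.40):
Base rate for 6136.75.42 is 11.5%.
Origin Drenar qualifies under the Veleth–Drenar agreement and 6136.75.42 is covered: preferential rate Free applies instead.
Duty = $120,425.40 × 0% = $0.00.
Line 2 (2474.84.63, Drenar, 2,389 kg, $179,915.59):
Base rate for 2474.84.63 is 12.5% + $0.76/kg.
Origin Drenar is the FTA partner but 2474.84.63 is not on the preference list; base rate stands.
Duty = $179,915.59 × 12.5% + 2,389 × $0.76 = $24,305.09.
Line 3 (8170.33.76, Quenador, 1,743 pairs, $58,251.06):
Base rate for 8170.33.76 is 31%.
8170.33.76 has an FTA preferential rate, but origin Quenador is not Drenar; base rate stands.
The additional-duty order on 8170.33.76 targets Belania, not Quenador; it does not apply.
Duty = $58,251.06 × 31% = $18,057.83.
Total = $0.00 + $24,305.09 + $18,057.83 = $42,362.92.

$42,362.92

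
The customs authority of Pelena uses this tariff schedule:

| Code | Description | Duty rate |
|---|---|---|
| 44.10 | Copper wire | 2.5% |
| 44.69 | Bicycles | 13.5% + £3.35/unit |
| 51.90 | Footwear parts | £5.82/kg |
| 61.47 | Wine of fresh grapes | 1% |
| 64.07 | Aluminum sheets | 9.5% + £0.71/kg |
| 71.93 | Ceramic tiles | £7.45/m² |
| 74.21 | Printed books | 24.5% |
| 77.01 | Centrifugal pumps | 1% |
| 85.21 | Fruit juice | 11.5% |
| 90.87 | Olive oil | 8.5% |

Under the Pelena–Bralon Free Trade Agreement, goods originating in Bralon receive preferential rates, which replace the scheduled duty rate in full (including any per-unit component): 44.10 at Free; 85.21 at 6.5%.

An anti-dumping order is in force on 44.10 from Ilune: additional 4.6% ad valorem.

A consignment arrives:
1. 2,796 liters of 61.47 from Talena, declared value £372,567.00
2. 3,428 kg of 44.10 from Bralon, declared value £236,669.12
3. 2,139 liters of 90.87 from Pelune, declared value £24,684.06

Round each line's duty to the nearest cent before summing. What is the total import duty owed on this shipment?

£5,823.82

Line 1 (61.47, Talena, 2,796 liters, £372,567.00):
Base rate for 61.47 is 1%.
Duty = £372,567.00 × 1% = £3,725.67.
Line 2 (44.10, Bralon, 3,428 kg, £236,669.12):
Base rate for 44.10 is 2.5%.
Origin Bralon qualifies under the Pelena–Bralon agreement and 44.10 is covered: preferential rate Free applies instead.
The additional-duty order on 44.10 targets Ilune, not Bralon; it does not apply.
Duty = £236,669.12 × 0% = £0.00.
Line 3 (90.87, Pelune, 2,139 liters, £24,684.06):
Base rate for 90.87 is 8.5%.
Duty = £24,684.06 × 8.5% = £2,098.15.
Total = £3,725.67 + £0.00 + £2,098.15 = £5,823.82.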